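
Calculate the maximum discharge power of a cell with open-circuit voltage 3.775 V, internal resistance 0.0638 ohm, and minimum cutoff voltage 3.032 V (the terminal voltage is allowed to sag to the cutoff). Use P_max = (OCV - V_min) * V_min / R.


P_max = (OCV - V_min) * V_min / R = (3.775 - 3.032) * 3.032 / 0.0638 = 0.743 * 3.032 / 0.0638 = 35.31 W

35.31 W


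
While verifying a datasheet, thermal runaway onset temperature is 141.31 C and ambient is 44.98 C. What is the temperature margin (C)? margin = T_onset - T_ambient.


Safety margin = 141.31 C - 44.98 C = 96.33 C

96.33 C


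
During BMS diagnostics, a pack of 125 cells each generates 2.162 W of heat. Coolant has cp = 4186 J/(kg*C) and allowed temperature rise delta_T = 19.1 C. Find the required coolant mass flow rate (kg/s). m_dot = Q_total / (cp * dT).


Q_total = 125 * 2.162 = 270.25 W
m_dot = Q_total / (cp * dT) = 270.25 / (4186 * 19.1) = 0.003380 kg/s

0.003380 kg/s


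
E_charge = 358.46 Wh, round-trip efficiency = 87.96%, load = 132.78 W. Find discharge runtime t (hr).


Step 1: E_discharge = eta/100 * E_charge = 87.96/100 * 358.46 = 315.3 Wh
Step 2: t = E_discharge / P = 315.3 / 132.78 = 2.375 hr

2.375 hr


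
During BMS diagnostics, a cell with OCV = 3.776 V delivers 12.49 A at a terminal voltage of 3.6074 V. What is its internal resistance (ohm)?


R = (OCV - V) / I = (3.776 - 3.6074) / 12.49 = 0.01350 ohm

0.01350 ohm


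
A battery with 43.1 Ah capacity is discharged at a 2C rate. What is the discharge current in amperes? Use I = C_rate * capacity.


I = C_rate * capacity = 2 * 43.1 = 86.2 A

86.2 A


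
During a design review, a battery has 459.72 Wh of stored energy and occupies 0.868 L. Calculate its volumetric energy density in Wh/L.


ED = E / V = 459.72 / 0.868 = 529.6 Wh/L

529.6 Wh/L


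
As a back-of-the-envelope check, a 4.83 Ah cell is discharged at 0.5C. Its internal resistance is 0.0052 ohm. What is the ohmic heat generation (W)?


Step 1: I = C_rate * capacity = 0.5 * 4.83 = 2.415 A
Step 2: Q = I^2 * R = 2.415^2 * 0.0052 = 5.8322 * 0.0052 = 0.03033 W

0.03033 W


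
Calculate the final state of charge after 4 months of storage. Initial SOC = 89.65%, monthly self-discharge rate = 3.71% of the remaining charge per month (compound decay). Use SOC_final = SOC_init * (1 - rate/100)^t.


decay = (1 - 3.71/100)^4 = 0.85966
SOC_final = 89.65 * 0.85966 = 77.07%

77.07%


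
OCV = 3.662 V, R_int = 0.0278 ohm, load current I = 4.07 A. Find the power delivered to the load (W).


Step 1: V_terminal = OCV - I*R = 3.662 - 4.07 * 0.0278 = 3.5489 V
Step 2: P_out = V_terminal * I = 3.5489 * 4.07 = 14.44 W

14.44 W


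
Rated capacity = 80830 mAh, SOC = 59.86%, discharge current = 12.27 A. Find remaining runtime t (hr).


Convert: C_total = 80830 mAh = 80.83 Ah
Step 1: remaining = SOC/100 * C_total = 59.86/100 * 80.83 = 48.385 Ah
Step 2: t = remaining / I = 48.385 / 12.27 = 3.943 hr

3.943 hr


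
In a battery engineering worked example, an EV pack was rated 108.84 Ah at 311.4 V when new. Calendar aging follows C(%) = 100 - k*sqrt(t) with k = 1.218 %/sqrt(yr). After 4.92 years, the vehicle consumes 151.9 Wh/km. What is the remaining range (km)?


Step 1: capacity retention = 100 - 1.218 * sqrt(4.92) = 100 - 1.218 * 2.2181 = 97.298%
Step 2: C_now = 108.84 * 97.298/100 = 105.9 Ah
Step 3: E_pack = V * C_now = 311.4 * 105.9 = 32977 Wh
Step 4: range = E_pack / consumption = 32977 / 151.9 = 217.1 km

217.1 km


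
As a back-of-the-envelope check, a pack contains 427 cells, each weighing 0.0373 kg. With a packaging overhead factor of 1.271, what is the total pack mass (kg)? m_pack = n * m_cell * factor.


m_pack = n * m_cell * overhead = 427 * 0.0373 * 1.271 = 20.24 kg

20.24 kg


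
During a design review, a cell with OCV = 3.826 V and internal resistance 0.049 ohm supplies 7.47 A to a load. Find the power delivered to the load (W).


Step 1: V_terminal = OCV - I*R = 3.826 - 7.47 * 0.049 = 3.46 V
Step 2: P_out = V_terminal * I = 3.46 * 7.47 = 25.85 W

25.85 W


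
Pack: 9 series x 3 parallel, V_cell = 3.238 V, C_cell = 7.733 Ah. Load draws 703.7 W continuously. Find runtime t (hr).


Step 1: E_pack = Ns * V_cell * Np * C_cell = 9 * 3.238 * 3 * 7.733 = 676.07 Wh
Step 2: t = E_pack / P = 676.07 / 703.7 = 0.9607 hr

0.9607 hr


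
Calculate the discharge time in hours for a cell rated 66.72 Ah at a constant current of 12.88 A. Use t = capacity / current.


Runtime = 66.72 Ah / 12.88 A = 5.180 hr

5.180 hr


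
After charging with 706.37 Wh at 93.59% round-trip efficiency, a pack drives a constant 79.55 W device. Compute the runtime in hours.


Step 1: E_discharge = eta/100 * E_charge = 93.59/100 * 706.37 = 661.09 Wh
Step 2: t = E_discharge / P = 661.09 / 79.55 = 8.310 hr

8.310 hr


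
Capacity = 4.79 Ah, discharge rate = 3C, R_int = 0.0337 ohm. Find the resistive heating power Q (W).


Step 1: I = C_rate * capacity = 3 * 4.79 = 14.37 A
Step 2: Q = I^2 * R = 14.37^2 * 0.0337 = 206.5 * 0.0337 = 6.959 W

6.959 W


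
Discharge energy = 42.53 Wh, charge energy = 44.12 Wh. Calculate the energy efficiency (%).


Round-trip efficiency = 42.53/44.12 * 100% = 96.40%

96.40%


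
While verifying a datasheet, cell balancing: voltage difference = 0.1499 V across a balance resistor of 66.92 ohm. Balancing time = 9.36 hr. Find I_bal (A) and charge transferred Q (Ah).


I_bal = dV / R = 0.1499 / 66.92 = 0.00224 A
Q = I_bal * t = 0.00224 * 9.36 = 0.02097 Ah

I=0.00224 A, Q=0.02097 Ah


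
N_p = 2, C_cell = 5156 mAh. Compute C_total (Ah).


Convert: C_cell = 5156 mAh = 5.156 Ah
C_total = 2 * 5.156 = 10.312 Ah

10.312 Ah


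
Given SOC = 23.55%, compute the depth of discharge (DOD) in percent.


Complement of SOC: DOD = 100% - 23.55% = 76.45%

76.45%


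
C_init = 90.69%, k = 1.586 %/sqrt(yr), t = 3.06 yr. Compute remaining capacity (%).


Step 1: sqrt(3.06 yr) = 1.7493
Step 2: drop = 1.586 * 1.7493 = 2.7744
Step 3: C_final = 90.69 - 2.7744 = 87.92%

87.92%


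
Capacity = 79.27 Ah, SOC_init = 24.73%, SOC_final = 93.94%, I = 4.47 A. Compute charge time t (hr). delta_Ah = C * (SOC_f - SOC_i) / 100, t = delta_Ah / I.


delta_Ah = 79.27 * (93.94 - 24.73) / 100 = 54.863 Ah
t = delta_Ah / I = 54.863 / 4.47 = 12.27 hr

12.27 hr


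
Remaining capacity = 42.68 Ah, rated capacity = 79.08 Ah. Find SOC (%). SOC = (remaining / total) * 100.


SOC% = 42.68 / 79.08 * 100 = 53.97%

53.97%


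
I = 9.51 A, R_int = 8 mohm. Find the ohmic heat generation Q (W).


Convert: R = 8 mohm = 0.008 ohm
Q = I^2 * R = 9.51^2 * 0.008 = 0.7235 W

0.7235 W


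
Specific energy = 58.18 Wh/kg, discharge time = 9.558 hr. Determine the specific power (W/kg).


P_specific = E / t = 58.18 / 9.558 = 6.087 W/kg

6.087 W/kg


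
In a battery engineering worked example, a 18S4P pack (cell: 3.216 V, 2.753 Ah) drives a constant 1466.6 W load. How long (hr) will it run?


Step 1: E_pack = Ns * V_cell * Np * C_cell = 18 * 3.216 * 4 * 2.753 = 637.46 Wh
Step 2: t = E_pack / P = 637.46 / 1466.6 = 0.4347 hr

0.4347 hr


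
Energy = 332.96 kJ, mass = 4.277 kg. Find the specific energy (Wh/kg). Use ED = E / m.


Convert: E = 332.96 kJ = 92.489 Wh
ED = E / m = 92.489 / 4.277 = 21.62 Wh/kg

21.62 Wh/kg


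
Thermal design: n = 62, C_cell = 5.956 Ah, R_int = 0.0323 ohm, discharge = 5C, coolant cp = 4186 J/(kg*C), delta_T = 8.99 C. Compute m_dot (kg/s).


Step 1: I = 5 * 5.956 = 29.78 A
Step 2: Q_cell = I^2 * R = 29.78^2 * 0.0323 = 28.645 W
Step 3: Q_total = 62 * 28.645 = 1776 W
Step 4: m_dot = Q_total / (cp * dT) = 1776 / (4186 * 8.99) = 0.04719 kg/s

0.04719 kg/s


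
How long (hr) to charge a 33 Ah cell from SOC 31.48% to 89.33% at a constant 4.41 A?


Step 1: dSOC = 89.33% - 31.48% = 57.85%
Step 2: delta_Ah = 33 * 57.85 / 100 = 19.091 Ah
Step 3: t = 19.091 / 4.41 = 4.329 hr

4.329 hr


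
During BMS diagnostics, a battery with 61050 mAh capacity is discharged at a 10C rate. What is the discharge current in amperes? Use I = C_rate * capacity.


Convert: capacity = 61050 mAh = 61.05 Ah
I = C_rate * capacity = 10 * 61.05 = 610.5 A

610.5 A


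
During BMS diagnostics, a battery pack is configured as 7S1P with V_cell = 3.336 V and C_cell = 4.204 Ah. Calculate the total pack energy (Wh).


V_pack = 7 * 3.336 = 23.352 V
C_pack = 1 * 4.204 = 4.204 Ah
E = V_pack * C_pack = 23.352 * 4.204 = 98.17 Wh

98.17 Wh


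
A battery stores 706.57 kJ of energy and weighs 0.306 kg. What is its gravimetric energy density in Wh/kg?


Convert: E = 706.57 kJ = 196.27 Wh
ED = E / m = 196.27 / 0.306 = 641.4 Wh/kg

641.4 Wh/kg


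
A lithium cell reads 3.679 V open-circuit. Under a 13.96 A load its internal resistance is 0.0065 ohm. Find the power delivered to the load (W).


Step 1: V_terminal = OCV - I*R = 3.679 - 13.96 * 0.0065 = 3.5883 V
Step 2: P_out = V_terminal * I = 3.5883 * 13.96 = 50.09 W

50.09 W


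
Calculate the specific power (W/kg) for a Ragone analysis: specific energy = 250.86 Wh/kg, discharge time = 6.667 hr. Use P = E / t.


Specific power = 250.86 Wh/kg / 6.667 hr = 37.63 W/kg

37.63 W/kg


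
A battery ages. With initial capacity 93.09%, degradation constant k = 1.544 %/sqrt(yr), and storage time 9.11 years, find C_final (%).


sqrt(t) = sqrt(9.11) = 3.0183
C_final = 93.09 - 1.544 * 3.0183 = 88.43%

88.43%


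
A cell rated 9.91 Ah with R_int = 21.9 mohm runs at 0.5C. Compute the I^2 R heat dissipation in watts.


Convert: R = 21.9 mohm = 0.0219 ohm
Step 1: I = C_rate * capacity = 0.5 * 9.91 = 4.955 A
Step 2: Q = I^2 * R = 4.955^2 * 0.0219 = 24.552 * 0.0219 = 0.5377 W

0.5377 W


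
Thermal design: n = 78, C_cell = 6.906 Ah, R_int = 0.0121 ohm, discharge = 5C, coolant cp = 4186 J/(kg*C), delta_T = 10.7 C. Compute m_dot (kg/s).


Step 1: I = 5 * 6.906 = 34.53 A
Step 2: Q_cell = I^2 * R = 34.53^2 * 0.0121 = 14.427 W
Step 3: Q_total = 78 * 14.427 = 1125.3 W
Step 4: m_dot = Q_total / (cp * dT) = 1125.3 / (4186 * 10.7) = 0.02512 kg/s

0.02512 kg/s


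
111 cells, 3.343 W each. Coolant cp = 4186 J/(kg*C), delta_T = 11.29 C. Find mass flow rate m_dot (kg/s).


Q_total = 111 * 3.343 = 371.07 W
m_dot = Q_total / (cp * dT) = 371.07 / (4186 * 11.29) = 0.007852 kg/s

0.007852 kg/s


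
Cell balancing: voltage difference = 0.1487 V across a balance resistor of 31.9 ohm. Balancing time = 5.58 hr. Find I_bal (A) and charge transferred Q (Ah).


I_bal = dV / R = 0.1487 / 31.9 = 0.0046614 A
Q = I_bal * t = 0.0046614 * 5.58 = 0.02601 Ah

I=0.0046614 A, Q=0.02601 Ah


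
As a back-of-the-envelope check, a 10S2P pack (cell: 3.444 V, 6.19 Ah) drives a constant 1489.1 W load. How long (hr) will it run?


Step 1: E_pack = Ns * V_cell * Np * C_cell = 10 * 3.444 * 2 * 6.19 = 426.37 Wh
Step 2: t = E_pack / P = 426.37 / 1489.1 = 0.2863 hr

0.2863 hr


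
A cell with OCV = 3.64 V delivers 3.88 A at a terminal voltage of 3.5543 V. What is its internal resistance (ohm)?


R = (OCV - V) / I = (3.64 - 3.5543) / 3.88 = 0.02209 ohm

0.02209 ohm


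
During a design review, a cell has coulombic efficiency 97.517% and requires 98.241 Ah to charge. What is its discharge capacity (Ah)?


Q_dis = eta/100 * Q_chg = 97.517/100 * 98.241 = 95.80 Ah

95.80 Ah


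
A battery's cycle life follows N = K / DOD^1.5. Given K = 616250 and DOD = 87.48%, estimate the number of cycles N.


Step 1: DOD^1.5 = 87.48^1.5 = 818.21
Step 2: N = 616250 / 818.21 = 753.2 cycles

753.2 cycles


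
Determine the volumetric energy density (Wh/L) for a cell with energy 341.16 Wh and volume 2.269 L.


Volumetric ED = 341.16 Wh / 2.269 L = 150.4 Wh/L

150.4 Wh/L


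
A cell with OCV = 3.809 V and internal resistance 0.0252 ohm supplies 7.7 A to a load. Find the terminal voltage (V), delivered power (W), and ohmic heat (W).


Step 1: V_terminal = OCV - I*R = 3.809 - 7.7 * 0.0252 = 3.615 V
Step 2: P_out = V_terminal * I = 3.615 * 7.7 = 27.84 W
Step 3: Q = I^2 * R = 7.7^2 * 0.0252 = 1.494 W

V=3.615 V, P=27.84 W, Q=1.494 W


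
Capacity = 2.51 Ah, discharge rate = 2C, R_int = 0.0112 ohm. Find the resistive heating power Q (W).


Step 1: I = C_rate * capacity = 2 * 2.51 = 5.02 A
Step 2: Q = I^2 * R = 5.02^2 * 0.0112 = 25.2 * 0.0112 = 0.2822 W

0.2822 W


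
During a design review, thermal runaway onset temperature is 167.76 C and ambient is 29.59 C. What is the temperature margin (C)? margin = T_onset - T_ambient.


margin = T_onset - T_ambient = 167.76 - 29.59 = 138.17 C

138.17 C


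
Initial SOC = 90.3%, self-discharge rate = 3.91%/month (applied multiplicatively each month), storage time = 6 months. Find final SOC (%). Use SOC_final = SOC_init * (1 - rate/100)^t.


Monthly retention factor = 1 - 3.91/100 = 0.9609
Over 6 months: factor^6 = 0.78717
SOC_final = 90.3 * 0.78717 = 71.08%

71.08%


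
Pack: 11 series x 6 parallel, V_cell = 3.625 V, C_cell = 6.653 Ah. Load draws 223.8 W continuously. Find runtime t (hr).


Step 1: E_pack = Ns * V_cell * Np * C_cell = 11 * 3.625 * 6 * 6.653 = 1591.7 Wh
Step 2: t = E_pack / P = 1591.7 / 223.8 = 7.112 hr

7.112 hr


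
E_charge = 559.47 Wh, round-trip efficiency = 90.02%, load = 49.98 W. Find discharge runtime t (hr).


Step 1: E_discharge = eta/100 * E_charge = 90.02/100 * 559.47 = 503.63 Wh
Step 2: t = E_discharge / P = 503.63 / 49.98 = 10.08 hr

10.08 hr


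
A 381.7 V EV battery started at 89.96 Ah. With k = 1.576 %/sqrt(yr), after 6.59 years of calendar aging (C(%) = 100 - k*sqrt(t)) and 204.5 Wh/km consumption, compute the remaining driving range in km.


Step 1: capacity retention = 100 - 1.576 * sqrt(6.59) = 100 - 1.576 * 2.5671 = 95.954%
Step 2: C_now = 89.96 * 95.954/100 = 86.32 Ah
Step 3: E_pack = V * C_now = 381.7 * 86.32 = 32948 Wh
Step 4: range = E_pack / consumption = 32948 / 204.5 = 161.1 km

161.1 km


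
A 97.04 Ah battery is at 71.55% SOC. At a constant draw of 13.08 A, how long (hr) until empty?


Step 1: remaining = SOC/100 * C_total = 71.55/100 * 97.04 = 69.432 Ah
Step 2: t = remaining / I = 69.432 / 13.08 = 5.308 hr

5.308 hr


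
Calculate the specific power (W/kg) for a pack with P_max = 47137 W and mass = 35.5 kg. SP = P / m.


Specific power = 47137 W / 35.5 kg = 1328 W/kg

1328 W/kg


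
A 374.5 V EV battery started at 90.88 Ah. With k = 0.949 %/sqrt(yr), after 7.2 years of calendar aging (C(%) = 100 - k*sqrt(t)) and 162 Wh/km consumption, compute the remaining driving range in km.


Step 1: capacity retention = 100 - 0.949 * sqrt(7.2) = 100 - 0.949 * 2.6833 = 97.454%
Step 2: C_now = 90.88 * 97.454/100 = 88.566 Ah
Step 3: E_pack = V * C_now = 374.5 * 88.566 = 33168 Wh
Step 4: range = E_pack / consumption = 33168 / 162 = 204.7 km

204.7 km


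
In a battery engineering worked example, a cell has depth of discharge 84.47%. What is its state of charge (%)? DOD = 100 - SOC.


SOC = 100 - DOD = 100 - 84.47 = 15.53%

15.53%


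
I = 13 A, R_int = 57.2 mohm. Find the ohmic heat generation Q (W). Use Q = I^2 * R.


Convert: R = 57.2 mohm = 0.0572 ohm
I^2 = 169
Q = 169 * 0.0572 = 9.667 W

9.667 W


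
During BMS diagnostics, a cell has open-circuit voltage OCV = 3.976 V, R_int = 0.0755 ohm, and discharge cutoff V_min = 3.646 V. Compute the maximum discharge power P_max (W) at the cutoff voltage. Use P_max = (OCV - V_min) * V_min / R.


dV = OCV - V_min = 0.33 V (so I_max = dV / R)
P_max = dV * V_min / R = 0.33 * 3.646 / 0.0755 = 15.94 W

15.94 W


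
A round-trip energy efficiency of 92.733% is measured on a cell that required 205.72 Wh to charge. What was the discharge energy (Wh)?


E_dis = eta/100 * E_chg = 92.733/100 * 205.72 = 190.8 Wh

190.8 Wh


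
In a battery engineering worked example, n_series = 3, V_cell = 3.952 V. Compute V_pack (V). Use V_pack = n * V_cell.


Series voltages add: 3 * 3.952 V = 11.856 V

11.856 V


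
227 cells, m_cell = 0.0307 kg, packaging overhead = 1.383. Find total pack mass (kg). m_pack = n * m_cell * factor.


Cell mass sum = 227 * 0.0307 = 6.9689 kg
With overhead 1.383: m_pack = 6.9689 * 1.383 = 9.638 kg

9.638 kg


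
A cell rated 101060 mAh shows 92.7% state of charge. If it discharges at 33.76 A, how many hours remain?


Convert: C_total = 101060 mAh = 101.06 Ah
Step 1: remaining = SOC/100 * C_total = 92.7/100 * 101.06 = 93.683 Ah
Step 2: t = remaining / I = 93.683 / 33.76 = 2.775 hr

2.775 hr


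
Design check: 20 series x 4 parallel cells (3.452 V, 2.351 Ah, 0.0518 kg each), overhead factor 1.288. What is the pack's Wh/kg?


Step 1: V_pack = 20 * 3.452 = 69.04 V
Step 2: C_pack = 4 * 2.351 = 9.404 Ah
Step 3: E_pack = V_pack * C_pack = 69.04 * 9.404 = 649.25 Wh
Step 4: m_pack = 20 * 4 * 0.0518 * 1.288 = 5.3375 kg
Step 5: ED = E_pack / m_pack = 649.25 / 5.3375 = 121.6 Wh/kg

121.6 Wh/kg


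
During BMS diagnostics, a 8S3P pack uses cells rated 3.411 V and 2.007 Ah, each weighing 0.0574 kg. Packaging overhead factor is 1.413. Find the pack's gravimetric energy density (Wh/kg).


Step 1: V_pack = 8 * 3.411 = 27.288 V
Step 2: C_pack = 3 * 2.007 = 6.021 Ah
Step 3: E_pack = V_pack * C_pack = 27.288 * 6.021 = 164.3 Wh
Step 4: m_pack = 8 * 3 * 0.0574 * 1.413 = 1.9465 kg
Step 5: ED = E_pack / m_pack = 164.3 / 1.9465 = 84.41 Wh/kg

84.41 Wh/kg


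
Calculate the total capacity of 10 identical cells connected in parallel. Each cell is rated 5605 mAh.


Convert: C_cell = 5605 mAh = 5.605 Ah
C_total = 10 * 5.605 = 56.05 Ah

56.05 Ah


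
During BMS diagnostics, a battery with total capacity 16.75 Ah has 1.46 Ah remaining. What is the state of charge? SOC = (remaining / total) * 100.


SOC% = 1.46 / 16.75 * 100 = 8.716%

8.716%


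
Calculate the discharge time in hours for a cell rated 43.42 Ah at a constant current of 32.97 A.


t = capacity / current = 43.42 / 32.97 = 1.317 hr

1.317 hr


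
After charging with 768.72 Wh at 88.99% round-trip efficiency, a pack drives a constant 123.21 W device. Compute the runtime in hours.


Step 1: E_discharge = eta/100 * E_charge = 88.99/100 * 768.72 = 684.08 Wh
Step 2: t = E_discharge / P = 684.08 / 123.21 = 5.552 hr

5.552 hr


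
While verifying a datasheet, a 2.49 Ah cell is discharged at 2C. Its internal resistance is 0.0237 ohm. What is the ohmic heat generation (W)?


Step 1: I = C_rate * capacity = 2 * 2.49 = 4.98 A
Step 2: Q = I^2 * R = 4.98^2 * 0.0237 = 24.8 * 0.0237 = 0.5878 W

0.5878 W


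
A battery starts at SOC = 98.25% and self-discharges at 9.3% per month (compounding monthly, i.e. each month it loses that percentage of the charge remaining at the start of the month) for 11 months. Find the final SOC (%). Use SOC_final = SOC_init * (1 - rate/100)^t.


decay = (1 - 9.3/100)^11 = 0.34173
SOC_final = 98.25 * 0.34173 = 33.57%

33.57%


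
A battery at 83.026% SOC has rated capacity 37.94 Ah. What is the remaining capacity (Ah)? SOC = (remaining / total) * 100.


remaining = SOC / 100 * total = 83.026 / 100 * 37.94 = 31.50 Ah

31.50 Ah


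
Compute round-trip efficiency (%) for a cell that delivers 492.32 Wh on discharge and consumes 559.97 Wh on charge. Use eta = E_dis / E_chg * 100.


eta_e = E_dis / E_chg * 100 = 492.32 / 559.97 * 100 = 87.92%

87.92%


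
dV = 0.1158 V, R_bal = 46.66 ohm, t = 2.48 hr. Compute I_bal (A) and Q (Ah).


First, Ohm's law: I_bal = 0.1158 V / 46.66 ohm = 0.0024818 A
Then Q = I * t = 0.0024818 A * 2.48 hr = 0.006155 Ah

I=0.0024818 A, Q=0.006155 Ah


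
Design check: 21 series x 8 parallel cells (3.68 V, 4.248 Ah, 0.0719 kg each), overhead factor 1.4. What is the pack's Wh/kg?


Step 1: V_pack = 21 * 3.68 = 77.28 V
Step 2: C_pack = 8 * 4.248 = 33.984 Ah
Step 3: E_pack = V_pack * C_pack = 77.28 * 33.984 = 2626.3 Wh
Step 4: m_pack = 21 * 8 * 0.0719 * 1.4 = 16.911 kg
Step 5: ED = E_pack / m_pack = 2626.3 / 16.911 = 155.3 Wh/kg

155.3 Wh/kg


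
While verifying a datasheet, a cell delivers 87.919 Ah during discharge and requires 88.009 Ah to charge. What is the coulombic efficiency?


eta_c = Q_dis / Q_chg * 100 = 87.919 / 88.009 * 100 = 99.90%

99.90%


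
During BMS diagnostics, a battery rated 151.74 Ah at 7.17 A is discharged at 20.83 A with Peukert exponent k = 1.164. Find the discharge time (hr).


Step 1: t_rated = C / I_rated = 151.74 / 7.17 = 21.163 hr
Step 2: ratio = 7.17 / 20.83 = 0.34422
Step 3: ratio^k = 0.34422^1.164 = 0.28899
Step 4: t = t_rated * ratio^k = 21.163 * 0.28899 = 6.116 hr

6.116 hr


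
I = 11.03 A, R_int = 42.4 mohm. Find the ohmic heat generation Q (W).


Convert: R = 42.4 mohm = 0.0424 ohm
I^2 = 121.66
Q = 121.66 * 0.0424 = 5.158 W

5.158 W


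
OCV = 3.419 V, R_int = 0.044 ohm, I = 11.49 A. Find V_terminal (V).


IR drop = 11.49 * 0.044 = 0.50556 V
V = 3.419 - 0.50556 = 2.913 V

2.913 V


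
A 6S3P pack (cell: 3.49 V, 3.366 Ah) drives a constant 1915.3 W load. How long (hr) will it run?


Step 1: E_pack = Ns * V_cell * Np * C_cell = 6 * 3.49 * 3 * 3.366 = 211.45 Wh
Step 2: t = E_pack / P = 211.45 / 1915.3 = 0.1104 hr

0.1104 hr


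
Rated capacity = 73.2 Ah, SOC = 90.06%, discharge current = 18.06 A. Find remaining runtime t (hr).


Step 1: remaining = SOC/100 * C_total = 90.06/100 * 73.2 = 65.924 Ah
Step 2: t = remaining / I = 65.924 / 18.06 = 3.650 hr

3.650 hr


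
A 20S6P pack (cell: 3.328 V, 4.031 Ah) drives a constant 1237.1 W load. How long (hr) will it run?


Step 1: E_pack = Ns * V_cell * Np * C_cell = 20 * 3.328 * 6 * 4.031 = 1609.8 Wh
Step 2: t = E_pack / P = 1609.8 / 1237.1 = 1.301 hr

1.301 hr


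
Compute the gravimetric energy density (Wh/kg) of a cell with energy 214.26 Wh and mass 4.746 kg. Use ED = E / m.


ED = E / m = 214.26 / 4.746 = 45.15 Wh/kg

45.15 Wh/kg


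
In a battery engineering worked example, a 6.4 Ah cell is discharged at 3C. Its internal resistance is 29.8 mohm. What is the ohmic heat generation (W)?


Convert: R = 29.8 mohm = 0.0298 ohm
Step 1: I = C_rate * capacity = 3 * 6.4 = 19.2 A
Step 2: Q = I^2 * R = 19.2^2 * 0.0298 = 368.64 * 0.0298 = 10.99 W

10.99 W


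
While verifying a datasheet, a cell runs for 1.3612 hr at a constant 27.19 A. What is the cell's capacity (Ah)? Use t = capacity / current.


C = I * t = 27.19 * 1.3612 = 37.01 Ah

37.01 Ah


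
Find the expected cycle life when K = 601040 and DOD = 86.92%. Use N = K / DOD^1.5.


DOD^1.5 = 810.36
N = K / DOD^1.5 = 601040 / 810.36 = 741.7

741.7 cycles


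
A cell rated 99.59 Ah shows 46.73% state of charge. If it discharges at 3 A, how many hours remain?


Step 1: remaining = SOC/100 * C_total = 46.73/100 * 99.59 = 46.538 Ah
Step 2: t = remaining / I = 46.538 / 3 = 15.51 hr

15.51 hr


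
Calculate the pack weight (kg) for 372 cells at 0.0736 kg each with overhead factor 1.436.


Cell mass sum = 372 * 0.0736 = 27.379 kg
With overhead 1.436: m_pack = 27.379 * 1.436 = 39.32 kg

39.32 kg


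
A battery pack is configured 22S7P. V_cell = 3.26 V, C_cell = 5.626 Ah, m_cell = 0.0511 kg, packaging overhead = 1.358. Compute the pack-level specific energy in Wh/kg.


Step 1: V_pack = 22 * 3.26 = 71.72 V
Step 2: C_pack = 7 * 5.626 = 39.382 Ah
Step 3: E_pack = V_pack * C_pack = 71.72 * 39.382 = 2824.5 Wh
Step 4: m_pack = 22 * 7 * 0.0511 * 1.358 = 10.687 kg
Step 5: ED = E_pack / m_pack = 2824.5 / 10.687 = 264.3 Wh/kg

264.3 Wh/kg


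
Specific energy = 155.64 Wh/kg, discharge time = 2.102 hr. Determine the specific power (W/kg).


Specific power = 155.64 Wh/kg / 2.102 hr = 74.04 W/kg

74.04 W/kg


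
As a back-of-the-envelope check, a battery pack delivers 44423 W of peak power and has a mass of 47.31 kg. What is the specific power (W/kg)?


Specific power = 44423 W / 47.31 kg = 939.0 W/kg

939.0 W/kg


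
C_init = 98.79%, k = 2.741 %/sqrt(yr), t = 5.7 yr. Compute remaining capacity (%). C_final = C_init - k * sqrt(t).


Step 1: sqrt(5.7 yr) = 2.3875
Step 2: drop = 2.741 * 2.3875 = 6.5441
Step 3: C_final = 98.79 - 6.5441 = 92.25%

92.25%


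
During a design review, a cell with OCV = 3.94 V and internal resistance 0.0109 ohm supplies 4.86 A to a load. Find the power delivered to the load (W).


Step 1: V_terminal = OCV - I*R = 3.94 - 4.86 * 0.0109 = 3.887 V
Step 2: P_out = V_terminal * I = 3.887 * 4.86 = 18.89 W

18.89 W


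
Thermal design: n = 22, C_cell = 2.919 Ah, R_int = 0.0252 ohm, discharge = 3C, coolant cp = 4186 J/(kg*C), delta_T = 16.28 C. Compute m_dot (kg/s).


Step 1: I = 3 * 2.919 = 8.757 A
Step 2: Q_cell = I^2 * R = 8.757^2 * 0.0252 = 1.9325 W
Step 3: Q_total = 22 * 1.9325 = 42.515 W
Step 4: m_dot = Q_total / (cp * dT) = 42.515 / (4186 * 16.28) = 6.239e-04 kg/s

6.239e-04 kg/s


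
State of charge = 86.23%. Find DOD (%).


DOD = 100 - SOC = 100 - 86.23 = 13.77%

13.77%


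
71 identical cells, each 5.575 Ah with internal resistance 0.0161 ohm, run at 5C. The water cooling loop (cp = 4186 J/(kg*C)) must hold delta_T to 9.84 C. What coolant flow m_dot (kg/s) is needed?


Step 1: I = 5 * 5.575 = 27.875 A
Step 2: Q_cell = I^2 * R = 27.875^2 * 0.0161 = 12.51 W
Step 3: Q_total = 71 * 12.51 = 888.21 W
Step 4: m_dot = Q_total / (cp * dT) = 888.21 / (4186 * 9.84) = 0.02156 kg/s

0.02156 kg/s


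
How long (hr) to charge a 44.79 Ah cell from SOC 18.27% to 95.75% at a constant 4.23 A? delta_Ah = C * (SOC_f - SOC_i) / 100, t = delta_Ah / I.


delta_Ah = 44.79 * (95.75 - 18.27) / 100 = 34.703 Ah
t = delta_Ah / I = 34.703 / 4.23 = 8.204 hr

8.204 hr


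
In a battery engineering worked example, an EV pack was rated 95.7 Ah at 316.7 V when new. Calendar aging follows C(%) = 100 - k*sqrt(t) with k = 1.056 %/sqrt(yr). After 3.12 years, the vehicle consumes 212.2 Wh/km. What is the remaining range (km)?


Step 1: capacity retention = 100 - 1.056 * sqrt(3.12) = 100 - 1.056 * 1.7664 = 98.135%
Step 2: C_now = 95.7 * 98.135/100 = 93.915 Ah
Step 3: E_pack = V * C_now = 316.7 * 93.915 = 29743 Wh
Step 4: range = E_pack / consumption = 29743 / 212.2 = 140.2 km

140.2 km


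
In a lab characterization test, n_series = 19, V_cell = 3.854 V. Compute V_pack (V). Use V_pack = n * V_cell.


With 19 cells in series at 3.854 V each, V_pack = 73.226 V

73.226 V


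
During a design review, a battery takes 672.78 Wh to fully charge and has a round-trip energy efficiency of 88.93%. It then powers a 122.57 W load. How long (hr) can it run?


Step 1: E_discharge = eta/100 * E_charge = 88.93/100 * 672.78 = 598.3 Wh
Step 2: t = E_discharge / P = 598.3 / 122.57 = 4.881 hr

4.881 hr


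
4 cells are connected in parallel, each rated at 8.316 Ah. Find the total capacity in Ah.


Parallel capacities add: 4 * 8.316 Ah = 33.264 Ah

33.264 Ah


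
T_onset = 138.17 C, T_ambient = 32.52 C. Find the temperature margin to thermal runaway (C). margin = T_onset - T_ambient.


margin = T_onset - T_ambient = 138.17 - 32.52 = 105.65 C

105.65 C


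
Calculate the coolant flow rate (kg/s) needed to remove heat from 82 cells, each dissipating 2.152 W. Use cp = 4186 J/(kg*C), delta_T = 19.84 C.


Step 1: Total heat Q = 82 * 2.152 W = 176.46 W
Step 2: denom = cp * dT = 4186 * 19.84 = 83050
Step 3: m_dot = 176.46 / 83050 = 0.002125 kg/s

0.002125 kg/s


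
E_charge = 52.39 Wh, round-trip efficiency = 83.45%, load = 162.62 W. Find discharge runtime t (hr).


Step 1: E_discharge = eta/100 * E_charge = 83.45/100 * 52.39 = 43.719 Wh
Step 2: t = E_discharge / P = 43.719 / 162.62 = 0.2688 hr

0.2688 hr


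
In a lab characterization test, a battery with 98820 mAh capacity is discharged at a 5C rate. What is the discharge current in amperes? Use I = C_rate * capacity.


Convert: capacity = 98820 mAh = 98.82 Ah
At 5C: I = 5 * 98.82 Ah = 494.1 A

494.1 A


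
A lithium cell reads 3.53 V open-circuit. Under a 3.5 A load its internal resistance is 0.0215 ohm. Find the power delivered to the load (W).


Step 1: V_terminal = OCV - I*R = 3.53 - 3.5 * 0.0215 = 3.4548 V
Step 2: P_out = V_terminal * I = 3.4548 * 3.5 = 12.09 W

12.09 W


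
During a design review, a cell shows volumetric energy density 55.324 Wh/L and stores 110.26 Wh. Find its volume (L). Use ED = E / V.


V = E / ED = 110.26 / 55.324 = 1.993 L

1.993 L


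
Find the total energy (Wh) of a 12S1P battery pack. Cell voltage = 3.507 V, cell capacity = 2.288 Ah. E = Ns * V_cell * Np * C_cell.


V_pack = 12 * 3.507 = 42.084 V
C_pack = 1 * 2.288 = 2.288 Ah
E = V_pack * C_pack = 42.084 * 2.288 = 96.29 Wh

96.29 Wh


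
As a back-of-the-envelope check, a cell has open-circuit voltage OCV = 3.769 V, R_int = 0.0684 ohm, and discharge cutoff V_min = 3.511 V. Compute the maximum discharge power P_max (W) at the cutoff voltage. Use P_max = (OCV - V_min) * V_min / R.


P_max = (OCV - V_min) * V_min / R = (3.769 - 3.511) * 3.511 / 0.0684 = 0.258 * 3.511 / 0.0684 = 13.24 W

13.24 W


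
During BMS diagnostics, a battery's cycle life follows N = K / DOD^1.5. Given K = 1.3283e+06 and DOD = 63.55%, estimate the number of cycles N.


Step 1: DOD^1.5 = 63.55^1.5 = 506.61
Step 2: N = 1.3283e+06 / 506.61 = 2622 cycles

2622 cycles


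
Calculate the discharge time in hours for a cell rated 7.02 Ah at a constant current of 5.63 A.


Runtime = 7.02 Ah / 5.63 A = 1.247 hr

1.247 hr


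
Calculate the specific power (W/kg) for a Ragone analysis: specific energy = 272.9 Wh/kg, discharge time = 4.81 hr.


Specific power = 272.9 Wh/kg / 4.81 hr = 56.74 W/kg

56.74 W/kg


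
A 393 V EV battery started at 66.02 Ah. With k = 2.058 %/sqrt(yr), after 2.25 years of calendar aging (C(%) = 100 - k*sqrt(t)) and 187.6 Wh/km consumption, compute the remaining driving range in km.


Step 1: capacity retention = 100 - 2.058 * sqrt(2.25) = 100 - 2.058 * 1.5 = 96.913%
Step 2: C_now = 66.02 * 96.913/100 = 63.982 Ah
Step 3: E_pack = V * C_now = 393 * 63.982 = 25145 Wh
Step 4: range = E_pack / consumption = 25145 / 187.6 = 134.0 km

134.0 km


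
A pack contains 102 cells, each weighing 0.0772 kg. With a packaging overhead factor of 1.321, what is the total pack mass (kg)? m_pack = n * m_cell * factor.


Cell mass sum = 102 * 0.0772 = 7.8744 kg
With overhead 1.321: m_pack = 7.8744 * 1.321 = 10.40 kg

10.40 kg


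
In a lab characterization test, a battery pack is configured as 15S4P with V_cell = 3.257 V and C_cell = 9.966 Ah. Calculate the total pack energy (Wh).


E = Ns * Vcell * Np * Ccell = 15 * 3.257 * 4 * 9.966 = 1948 Wh

1948 Wh


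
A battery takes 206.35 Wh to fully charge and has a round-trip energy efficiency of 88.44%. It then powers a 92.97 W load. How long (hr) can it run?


Step 1: E_discharge = eta/100 * E_charge = 88.44/100 * 206.35 = 182.5 Wh
Step 2: t = E_discharge / P = 182.5 / 92.97 = 1.963 hr

1.963 hr


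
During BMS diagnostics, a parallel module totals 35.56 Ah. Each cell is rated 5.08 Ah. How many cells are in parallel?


n = C_total / C_cell = 35.56 / 5.08 = 7

7


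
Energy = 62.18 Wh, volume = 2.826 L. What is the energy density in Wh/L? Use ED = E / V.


Volumetric ED = 62.18 Wh / 2.826 L = 22.00 Wh/L

22.00 Wh/L


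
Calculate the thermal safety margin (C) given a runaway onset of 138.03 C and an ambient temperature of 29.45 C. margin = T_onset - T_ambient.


margin = T_onset - T_ambient = 138.03 - 29.45 = 108.58 C

108.58 C


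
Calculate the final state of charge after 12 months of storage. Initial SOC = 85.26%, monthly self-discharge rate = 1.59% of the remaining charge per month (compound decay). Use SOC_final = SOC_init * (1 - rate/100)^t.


decay = (1 - 1.59/100)^12 = 0.82503
SOC_final = 85.26 * 0.82503 = 70.34%

70.34%


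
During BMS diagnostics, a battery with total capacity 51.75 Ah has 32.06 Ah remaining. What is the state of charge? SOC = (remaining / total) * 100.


SOC% = 32.06 / 51.75 * 100 = 61.95%

61.95%


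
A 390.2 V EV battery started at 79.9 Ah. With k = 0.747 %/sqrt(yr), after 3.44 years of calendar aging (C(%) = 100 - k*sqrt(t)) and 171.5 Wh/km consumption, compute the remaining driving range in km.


Step 1: capacity retention = 100 - 0.747 * sqrt(3.44) = 100 - 0.747 * 1.8547 = 98.615%
Step 2: C_now = 79.9 * 98.615/100 = 78.793 Ah
Step 3: E_pack = V * C_now = 390.2 * 78.793 = 30745 Wh
Step 4: range = E_pack / consumption = 30745 / 171.5 = 179.3 km

179.3 km


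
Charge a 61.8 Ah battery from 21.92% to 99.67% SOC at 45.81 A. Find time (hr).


Step 1: dSOC = 99.67% - 21.92% = 77.75%
Step 2: delta_Ah = 61.8 * 77.75 / 100 = 48.05 Ah
Step 3: t = 48.05 / 45.81 = 1.049 hr

1.049 hr


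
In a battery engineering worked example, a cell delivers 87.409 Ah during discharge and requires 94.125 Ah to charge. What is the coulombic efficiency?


Coulombic efficiency = 87.409/94.125 * 100% = 92.86%

92.86%


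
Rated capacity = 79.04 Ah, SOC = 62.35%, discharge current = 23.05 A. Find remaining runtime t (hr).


Step 1: remaining = SOC/100 * C_total = 62.35/100 * 79.04 = 49.281 Ah
Step 2: t = remaining / I = 49.281 / 23.05 = 2.138 hr

2.138 hr


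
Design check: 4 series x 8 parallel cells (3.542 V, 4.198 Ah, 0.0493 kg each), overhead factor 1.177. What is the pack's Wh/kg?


Step 1: V_pack = 4 * 3.542 = 14.168 V
Step 2: C_pack = 8 * 4.198 = 33.584 Ah
Step 3: E_pack = V_pack * C_pack = 14.168 * 33.584 = 475.82 Wh
Step 4: m_pack = 4 * 8 * 0.0493 * 1.177 = 1.8568 kg
Step 5: ED = E_pack / m_pack = 475.82 / 1.8568 = 256.3 Wh/kg

256.3 Wh/kg


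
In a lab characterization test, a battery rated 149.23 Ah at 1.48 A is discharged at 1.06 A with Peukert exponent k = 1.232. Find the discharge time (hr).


t_rated = C / I_rated = 149.23 / 1.48 = 100.83 hr
(I_rated/I)^k = (1.3962)^1.232 = 1.5086
t = t_rated * (I_rated/I)^k = 100.83 * 1.5086 = 152.1 hr

152.1 hr


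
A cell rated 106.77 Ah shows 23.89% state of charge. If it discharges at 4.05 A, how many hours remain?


Step 1: remaining = SOC/100 * C_total = 23.89/100 * 106.77 = 25.507 Ah
Step 2: t = remaining / I = 25.507 / 4.05 = 6.298 hr

6.298 hr


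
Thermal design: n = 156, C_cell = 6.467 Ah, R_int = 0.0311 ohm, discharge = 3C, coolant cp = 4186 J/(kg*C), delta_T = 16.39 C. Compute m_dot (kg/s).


Step 1: I = 3 * 6.467 = 19.401 A
Step 2: Q_cell = I^2 * R = 19.401^2 * 0.0311 = 11.706 W
Step 3: Q_total = 156 * 11.706 = 1826.1 W
Step 4: m_dot = Q_total / (cp * dT) = 1826.1 / (4186 * 16.39) = 0.02662 kg/s

0.02662 kg/s


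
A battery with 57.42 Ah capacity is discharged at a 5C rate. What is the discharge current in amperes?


At 5C: I = 5 * 57.42 Ah = 287.1 A

287.1 A


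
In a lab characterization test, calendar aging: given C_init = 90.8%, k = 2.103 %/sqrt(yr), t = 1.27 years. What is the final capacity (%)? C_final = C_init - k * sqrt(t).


sqrt(t) = sqrt(1.27) = 1.1269
C_final = 90.8 - 2.103 * 1.1269 = 88.43%

88.43%


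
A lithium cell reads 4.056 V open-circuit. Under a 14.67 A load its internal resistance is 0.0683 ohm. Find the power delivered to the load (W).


Step 1: V_terminal = OCV - I*R = 4.056 - 14.67 * 0.0683 = 3.054 V
Step 2: P_out = V_terminal * I = 3.054 * 14.67 = 44.80 W

44.80 W


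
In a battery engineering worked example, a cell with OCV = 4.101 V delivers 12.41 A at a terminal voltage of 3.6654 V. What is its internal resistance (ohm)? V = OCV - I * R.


R = (OCV - V) / I = (4.101 - 3.6654) / 12.41 = 0.03510 ohm

0.03510 ohm


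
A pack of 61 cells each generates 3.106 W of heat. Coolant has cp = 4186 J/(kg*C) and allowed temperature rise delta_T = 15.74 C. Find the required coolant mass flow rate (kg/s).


Q_total = 61 * 3.106 = 189.47 W
m_dot = Q_total / (cp * dT) = 189.47 / (4186 * 15.74) = 0.002876 kg/s

0.002876 kg/s


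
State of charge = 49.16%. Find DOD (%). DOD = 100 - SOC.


Complement of SOC: DOD = 100% - 49.16% = 50.84%

50.84%


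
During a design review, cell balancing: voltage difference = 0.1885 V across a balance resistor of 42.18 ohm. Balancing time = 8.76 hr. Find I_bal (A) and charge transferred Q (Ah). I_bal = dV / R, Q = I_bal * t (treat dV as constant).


First, Ohm's law: I_bal = 0.1885 V / 42.18 ohm = 0.0044689 A
Then Q = I * t = 0.0044689 A * 8.76 hr = 0.03915 Ah

I=0.0044689 A, Q=0.03915 Ah


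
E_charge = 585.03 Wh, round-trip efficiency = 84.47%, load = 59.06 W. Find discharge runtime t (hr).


Step 1: E_discharge = eta/100 * E_charge = 84.47/100 * 585.03 = 494.17 Wh
Step 2: t = E_discharge / P = 494.17 / 59.06 = 8.367 hr

8.367 hr


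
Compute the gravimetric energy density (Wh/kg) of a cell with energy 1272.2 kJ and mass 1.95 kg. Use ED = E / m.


Convert: E = 1272.2 kJ = 353.39 Wh
ED = E / m = 353.39 / 1.95 = 181.2 Wh/kg

181.2 Wh/kg


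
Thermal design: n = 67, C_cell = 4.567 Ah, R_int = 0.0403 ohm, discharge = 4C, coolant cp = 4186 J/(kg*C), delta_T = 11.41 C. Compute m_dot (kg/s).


Step 1: I = 4 * 4.567 = 18.268 A
Step 2: Q_cell = I^2 * R = 18.268^2 * 0.0403 = 13.449 W
Step 3: Q_total = 67 * 13.449 = 901.08 W
Step 4: m_dot = Q_total / (cp * dT) = 901.08 / (4186 * 11.41) = 0.01887 kg/s

0.01887 kg/s


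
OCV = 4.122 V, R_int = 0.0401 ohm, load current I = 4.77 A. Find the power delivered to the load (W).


Step 1: V_terminal = OCV - I*R = 4.122 - 4.77 * 0.0401 = 3.9307 V
Step 2: P_out = V_terminal * I = 3.9307 * 4.77 = 18.75 W

18.75 W


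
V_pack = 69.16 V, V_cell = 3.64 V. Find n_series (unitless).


Rearranging: n = V_pack / V_cell = 69.16 / 3.64 = 19 cells

19


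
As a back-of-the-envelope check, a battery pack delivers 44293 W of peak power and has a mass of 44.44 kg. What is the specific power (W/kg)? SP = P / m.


Specific power = 44293 W / 44.44 kg = 996.7 W/kg

996.7 W/kg


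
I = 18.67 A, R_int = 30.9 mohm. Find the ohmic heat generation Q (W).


Convert: R = 30.9 mohm = 0.0309 ohm
Q = I^2 * R = 18.67^2 * 0.0309 = 10.77 W

10.77 W


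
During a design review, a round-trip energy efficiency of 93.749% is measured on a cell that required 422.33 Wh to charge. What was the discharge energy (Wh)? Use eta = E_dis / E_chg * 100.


E_dis = eta/100 * E_chg = 93.749/100 * 422.33 = 395.9 Wh

395.9 Wh


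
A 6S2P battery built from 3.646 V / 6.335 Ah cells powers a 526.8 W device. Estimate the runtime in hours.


Step 1: E_pack = Ns * V_cell * Np * C_cell = 6 * 3.646 * 2 * 6.335 = 277.17 Wh
Step 2: t = E_pack / P = 277.17 / 526.8 = 0.5261 hr

0.5261 hr


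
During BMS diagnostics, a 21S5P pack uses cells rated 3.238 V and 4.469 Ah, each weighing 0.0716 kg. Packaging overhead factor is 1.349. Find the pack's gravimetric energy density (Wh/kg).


Step 1: V_pack = 21 * 3.238 = 67.998 V
Step 2: C_pack = 5 * 4.469 = 22.345 Ah
Step 3: E_pack = V_pack * C_pack = 67.998 * 22.345 = 1519.4 Wh
Step 4: m_pack = 21 * 5 * 0.0716 * 1.349 = 10.142 kg
Step 5: ED = E_pack / m_pack = 1519.4 / 10.142 = 149.8 Wh/kg

149.8 Wh/kg


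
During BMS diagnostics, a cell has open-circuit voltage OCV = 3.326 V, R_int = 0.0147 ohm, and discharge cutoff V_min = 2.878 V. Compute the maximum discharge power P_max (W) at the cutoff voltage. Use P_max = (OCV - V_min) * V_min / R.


P_max = (OCV - V_min) * V_min / R = (3.326 - 2.878) * 2.878 / 0.0147 = 0.448 * 2.878 / 0.0147 = 87.71 W

87.71 W


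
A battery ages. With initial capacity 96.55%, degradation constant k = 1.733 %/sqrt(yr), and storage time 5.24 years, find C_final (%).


Step 1: sqrt(5.24 yr) = 2.2891
Step 2: drop = 1.733 * 2.2891 = 3.967
Step 3: C_final = 96.55 - 3.967 = 92.58%

92.58%


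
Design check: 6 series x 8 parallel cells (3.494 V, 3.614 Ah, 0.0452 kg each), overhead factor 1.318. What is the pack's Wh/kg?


Step 1: V_pack = 6 * 3.494 = 20.964 V
Step 2: C_pack = 8 * 3.614 = 28.912 Ah
Step 3: E_pack = V_pack * C_pack = 20.964 * 28.912 = 606.11 Wh
Step 4: m_pack = 6 * 8 * 0.0452 * 1.318 = 2.8595 kg
Step 5: ED = E_pack / m_pack = 606.11 / 2.8595 = 212.0 Wh/kg

212.0 Wh/kg


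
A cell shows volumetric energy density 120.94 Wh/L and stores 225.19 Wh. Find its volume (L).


V = E / ED = 225.19 / 120.94 = 1.862 L

1.862 L


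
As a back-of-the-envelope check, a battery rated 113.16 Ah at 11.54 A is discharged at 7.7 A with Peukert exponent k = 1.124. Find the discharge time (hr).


Step 1: t_rated = C / I_rated = 113.16 / 11.54 = 9.8059 hr
Step 2: ratio = 11.54 / 7.7 = 1.4987
Step 3: ratio^k = 1.4987^1.124 = 1.5758
Step 4: t = t_rated * ratio^k = 9.8059 * 1.5758 = 15.45 hr

15.45 hr
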